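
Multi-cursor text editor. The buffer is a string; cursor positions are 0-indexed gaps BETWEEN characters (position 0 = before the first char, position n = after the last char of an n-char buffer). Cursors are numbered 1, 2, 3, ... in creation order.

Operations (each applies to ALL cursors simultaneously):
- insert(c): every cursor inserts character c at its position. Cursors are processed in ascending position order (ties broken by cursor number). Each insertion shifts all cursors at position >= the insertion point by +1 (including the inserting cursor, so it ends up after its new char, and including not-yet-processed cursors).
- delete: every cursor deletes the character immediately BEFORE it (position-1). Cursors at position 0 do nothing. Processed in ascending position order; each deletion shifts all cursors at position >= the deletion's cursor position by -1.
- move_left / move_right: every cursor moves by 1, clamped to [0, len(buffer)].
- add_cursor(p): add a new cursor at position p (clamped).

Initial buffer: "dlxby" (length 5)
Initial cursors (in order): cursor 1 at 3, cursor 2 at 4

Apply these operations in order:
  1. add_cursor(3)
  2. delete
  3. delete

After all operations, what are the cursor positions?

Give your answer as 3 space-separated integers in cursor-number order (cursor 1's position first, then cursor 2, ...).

After op 1 (add_cursor(3)): buffer="dlxby" (len 5), cursors c1@3 c3@3 c2@4, authorship .....
After op 2 (delete): buffer="dy" (len 2), cursors c1@1 c2@1 c3@1, authorship ..
After op 3 (delete): buffer="y" (len 1), cursors c1@0 c2@0 c3@0, authorship .

Answer: 0 0 0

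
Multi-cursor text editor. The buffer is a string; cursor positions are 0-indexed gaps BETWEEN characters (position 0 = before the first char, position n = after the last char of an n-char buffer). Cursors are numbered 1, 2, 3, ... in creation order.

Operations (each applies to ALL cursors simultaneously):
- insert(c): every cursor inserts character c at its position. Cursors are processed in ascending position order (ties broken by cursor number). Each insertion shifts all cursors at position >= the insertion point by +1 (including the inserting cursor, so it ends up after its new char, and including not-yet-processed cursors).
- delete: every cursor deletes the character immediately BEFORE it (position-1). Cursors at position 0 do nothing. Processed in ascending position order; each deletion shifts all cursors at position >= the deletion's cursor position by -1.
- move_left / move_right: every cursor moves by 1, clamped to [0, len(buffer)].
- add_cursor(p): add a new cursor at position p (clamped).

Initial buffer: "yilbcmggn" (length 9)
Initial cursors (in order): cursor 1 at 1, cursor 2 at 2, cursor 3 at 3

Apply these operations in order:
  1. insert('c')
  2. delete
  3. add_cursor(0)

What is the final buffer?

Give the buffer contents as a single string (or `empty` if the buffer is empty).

Answer: yilbcmggn

Derivation:
After op 1 (insert('c')): buffer="yciclcbcmggn" (len 12), cursors c1@2 c2@4 c3@6, authorship .1.2.3......
After op 2 (delete): buffer="yilbcmggn" (len 9), cursors c1@1 c2@2 c3@3, authorship .........
After op 3 (add_cursor(0)): buffer="yilbcmggn" (len 9), cursors c4@0 c1@1 c2@2 c3@3, authorship .........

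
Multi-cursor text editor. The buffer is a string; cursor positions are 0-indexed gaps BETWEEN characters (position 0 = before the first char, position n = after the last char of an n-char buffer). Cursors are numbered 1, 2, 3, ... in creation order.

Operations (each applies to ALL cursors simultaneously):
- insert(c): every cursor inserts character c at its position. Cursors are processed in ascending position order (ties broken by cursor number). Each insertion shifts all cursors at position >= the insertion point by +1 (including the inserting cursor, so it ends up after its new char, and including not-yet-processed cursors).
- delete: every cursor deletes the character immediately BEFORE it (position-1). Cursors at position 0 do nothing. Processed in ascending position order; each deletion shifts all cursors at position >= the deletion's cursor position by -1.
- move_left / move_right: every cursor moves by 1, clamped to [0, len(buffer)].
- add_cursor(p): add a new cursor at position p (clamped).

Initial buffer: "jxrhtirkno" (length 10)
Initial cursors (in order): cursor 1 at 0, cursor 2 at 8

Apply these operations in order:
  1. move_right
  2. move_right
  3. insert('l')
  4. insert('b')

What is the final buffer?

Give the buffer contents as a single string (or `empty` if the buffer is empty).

After op 1 (move_right): buffer="jxrhtirkno" (len 10), cursors c1@1 c2@9, authorship ..........
After op 2 (move_right): buffer="jxrhtirkno" (len 10), cursors c1@2 c2@10, authorship ..........
After op 3 (insert('l')): buffer="jxlrhtirknol" (len 12), cursors c1@3 c2@12, authorship ..1........2
After op 4 (insert('b')): buffer="jxlbrhtirknolb" (len 14), cursors c1@4 c2@14, authorship ..11........22

Answer: jxlbrhtirknolb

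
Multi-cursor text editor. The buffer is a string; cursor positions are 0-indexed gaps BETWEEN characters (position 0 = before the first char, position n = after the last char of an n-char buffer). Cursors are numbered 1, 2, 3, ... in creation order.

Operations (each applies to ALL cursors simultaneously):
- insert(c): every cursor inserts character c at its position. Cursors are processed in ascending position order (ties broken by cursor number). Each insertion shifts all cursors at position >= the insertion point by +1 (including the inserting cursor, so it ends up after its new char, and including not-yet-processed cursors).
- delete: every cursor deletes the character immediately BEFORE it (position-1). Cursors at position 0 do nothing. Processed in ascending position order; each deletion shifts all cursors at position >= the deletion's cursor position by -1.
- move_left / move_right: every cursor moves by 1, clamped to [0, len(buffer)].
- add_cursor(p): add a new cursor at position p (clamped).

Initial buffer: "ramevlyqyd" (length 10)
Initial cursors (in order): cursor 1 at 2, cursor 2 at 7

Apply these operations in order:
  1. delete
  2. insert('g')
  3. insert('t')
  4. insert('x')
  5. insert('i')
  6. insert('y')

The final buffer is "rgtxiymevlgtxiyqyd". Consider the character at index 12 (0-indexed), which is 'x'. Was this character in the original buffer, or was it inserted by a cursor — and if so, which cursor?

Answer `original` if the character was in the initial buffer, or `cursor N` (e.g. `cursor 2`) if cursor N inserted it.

Answer: cursor 2

Derivation:
After op 1 (delete): buffer="rmevlqyd" (len 8), cursors c1@1 c2@5, authorship ........
After op 2 (insert('g')): buffer="rgmevlgqyd" (len 10), cursors c1@2 c2@7, authorship .1....2...
After op 3 (insert('t')): buffer="rgtmevlgtqyd" (len 12), cursors c1@3 c2@9, authorship .11....22...
After op 4 (insert('x')): buffer="rgtxmevlgtxqyd" (len 14), cursors c1@4 c2@11, authorship .111....222...
After op 5 (insert('i')): buffer="rgtximevlgtxiqyd" (len 16), cursors c1@5 c2@13, authorship .1111....2222...
After op 6 (insert('y')): buffer="rgtxiymevlgtxiyqyd" (len 18), cursors c1@6 c2@15, authorship .11111....22222...
Authorship (.=original, N=cursor N): . 1 1 1 1 1 . . . . 2 2 2 2 2 . . .
Index 12: author = 2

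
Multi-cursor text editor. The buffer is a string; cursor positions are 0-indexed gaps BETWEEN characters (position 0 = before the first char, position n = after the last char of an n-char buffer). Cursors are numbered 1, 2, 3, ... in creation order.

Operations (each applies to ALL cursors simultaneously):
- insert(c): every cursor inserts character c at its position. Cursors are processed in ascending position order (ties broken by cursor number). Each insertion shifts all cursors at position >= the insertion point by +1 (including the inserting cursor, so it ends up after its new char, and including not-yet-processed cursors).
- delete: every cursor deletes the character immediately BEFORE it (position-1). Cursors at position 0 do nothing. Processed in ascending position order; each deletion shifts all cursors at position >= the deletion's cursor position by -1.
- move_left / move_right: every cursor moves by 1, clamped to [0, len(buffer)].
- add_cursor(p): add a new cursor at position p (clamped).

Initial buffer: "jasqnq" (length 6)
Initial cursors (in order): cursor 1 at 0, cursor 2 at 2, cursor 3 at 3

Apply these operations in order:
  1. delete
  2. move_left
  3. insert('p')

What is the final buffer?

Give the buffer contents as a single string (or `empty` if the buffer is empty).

After op 1 (delete): buffer="jqnq" (len 4), cursors c1@0 c2@1 c3@1, authorship ....
After op 2 (move_left): buffer="jqnq" (len 4), cursors c1@0 c2@0 c3@0, authorship ....
After op 3 (insert('p')): buffer="pppjqnq" (len 7), cursors c1@3 c2@3 c3@3, authorship 123....

Answer: pppjqnq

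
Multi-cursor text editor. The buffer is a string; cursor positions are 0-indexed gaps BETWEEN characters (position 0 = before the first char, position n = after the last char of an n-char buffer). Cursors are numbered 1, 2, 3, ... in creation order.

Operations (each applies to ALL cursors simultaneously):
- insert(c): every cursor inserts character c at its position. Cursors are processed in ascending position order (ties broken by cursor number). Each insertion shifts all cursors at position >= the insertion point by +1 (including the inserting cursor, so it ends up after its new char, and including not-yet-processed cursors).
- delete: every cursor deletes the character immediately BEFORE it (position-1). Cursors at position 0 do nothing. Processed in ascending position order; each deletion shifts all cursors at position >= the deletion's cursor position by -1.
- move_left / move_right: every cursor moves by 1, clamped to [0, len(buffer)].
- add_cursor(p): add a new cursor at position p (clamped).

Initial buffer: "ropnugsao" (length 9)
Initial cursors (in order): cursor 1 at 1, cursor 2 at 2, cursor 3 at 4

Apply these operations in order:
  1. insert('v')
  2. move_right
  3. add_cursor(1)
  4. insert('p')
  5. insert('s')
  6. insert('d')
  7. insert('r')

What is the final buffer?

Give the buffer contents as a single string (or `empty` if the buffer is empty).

After op 1 (insert('v')): buffer="rvovpnvugsao" (len 12), cursors c1@2 c2@4 c3@7, authorship .1.2..3.....
After op 2 (move_right): buffer="rvovpnvugsao" (len 12), cursors c1@3 c2@5 c3@8, authorship .1.2..3.....
After op 3 (add_cursor(1)): buffer="rvovpnvugsao" (len 12), cursors c4@1 c1@3 c2@5 c3@8, authorship .1.2..3.....
After op 4 (insert('p')): buffer="rpvopvppnvupgsao" (len 16), cursors c4@2 c1@5 c2@8 c3@12, authorship .41.12.2.3.3....
After op 5 (insert('s')): buffer="rpsvopsvppsnvupsgsao" (len 20), cursors c4@3 c1@7 c2@11 c3@16, authorship .441.112.22.3.33....
After op 6 (insert('d')): buffer="rpsdvopsdvppsdnvupsdgsao" (len 24), cursors c4@4 c1@9 c2@14 c3@20, authorship .4441.1112.222.3.333....
After op 7 (insert('r')): buffer="rpsdrvopsdrvppsdrnvupsdrgsao" (len 28), cursors c4@5 c1@11 c2@17 c3@24, authorship .44441.11112.2222.3.3333....

Answer: rpsdrvopsdrvppsdrnvupsdrgsao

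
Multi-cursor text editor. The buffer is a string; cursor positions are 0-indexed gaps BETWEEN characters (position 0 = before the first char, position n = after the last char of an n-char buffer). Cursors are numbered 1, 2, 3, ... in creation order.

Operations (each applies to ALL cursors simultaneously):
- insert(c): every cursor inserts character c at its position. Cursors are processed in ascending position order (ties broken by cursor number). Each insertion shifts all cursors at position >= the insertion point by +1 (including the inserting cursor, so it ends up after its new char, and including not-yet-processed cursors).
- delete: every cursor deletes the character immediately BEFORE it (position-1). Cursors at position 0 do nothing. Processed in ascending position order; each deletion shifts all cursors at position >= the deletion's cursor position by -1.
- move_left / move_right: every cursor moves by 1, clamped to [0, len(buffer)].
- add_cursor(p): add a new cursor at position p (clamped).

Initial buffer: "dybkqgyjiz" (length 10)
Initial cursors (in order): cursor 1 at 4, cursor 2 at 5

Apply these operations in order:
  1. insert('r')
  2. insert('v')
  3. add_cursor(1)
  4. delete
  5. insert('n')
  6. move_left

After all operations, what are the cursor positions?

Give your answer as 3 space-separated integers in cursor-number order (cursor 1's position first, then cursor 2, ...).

Answer: 5 8 0

Derivation:
After op 1 (insert('r')): buffer="dybkrqrgyjiz" (len 12), cursors c1@5 c2@7, authorship ....1.2.....
After op 2 (insert('v')): buffer="dybkrvqrvgyjiz" (len 14), cursors c1@6 c2@9, authorship ....11.22.....
After op 3 (add_cursor(1)): buffer="dybkrvqrvgyjiz" (len 14), cursors c3@1 c1@6 c2@9, authorship ....11.22.....
After op 4 (delete): buffer="ybkrqrgyjiz" (len 11), cursors c3@0 c1@4 c2@6, authorship ...1.2.....
After op 5 (insert('n')): buffer="nybkrnqrngyjiz" (len 14), cursors c3@1 c1@6 c2@9, authorship 3...11.22.....
After op 6 (move_left): buffer="nybkrnqrngyjiz" (len 14), cursors c3@0 c1@5 c2@8, authorship 3...11.22.....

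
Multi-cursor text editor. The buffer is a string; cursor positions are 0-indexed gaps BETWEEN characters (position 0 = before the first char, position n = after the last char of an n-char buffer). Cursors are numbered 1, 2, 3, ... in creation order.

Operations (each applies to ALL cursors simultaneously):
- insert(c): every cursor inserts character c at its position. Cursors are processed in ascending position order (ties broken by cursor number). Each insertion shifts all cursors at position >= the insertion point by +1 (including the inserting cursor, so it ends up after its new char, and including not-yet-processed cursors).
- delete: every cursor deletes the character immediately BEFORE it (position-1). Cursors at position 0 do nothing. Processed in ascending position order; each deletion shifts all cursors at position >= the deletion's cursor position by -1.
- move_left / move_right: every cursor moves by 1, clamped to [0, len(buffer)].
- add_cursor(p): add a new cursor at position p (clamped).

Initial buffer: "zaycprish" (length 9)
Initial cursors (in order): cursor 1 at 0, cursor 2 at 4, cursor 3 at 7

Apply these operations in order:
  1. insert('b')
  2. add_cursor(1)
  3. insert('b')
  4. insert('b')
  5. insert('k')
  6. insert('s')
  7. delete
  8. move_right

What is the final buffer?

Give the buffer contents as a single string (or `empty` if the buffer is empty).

Answer: bbbbbkkzaycbbbkpribbbksh

Derivation:
After op 1 (insert('b')): buffer="bzaycbpribsh" (len 12), cursors c1@1 c2@6 c3@10, authorship 1....2...3..
After op 2 (add_cursor(1)): buffer="bzaycbpribsh" (len 12), cursors c1@1 c4@1 c2@6 c3@10, authorship 1....2...3..
After op 3 (insert('b')): buffer="bbbzaycbbpribbsh" (len 16), cursors c1@3 c4@3 c2@9 c3@14, authorship 114....22...33..
After op 4 (insert('b')): buffer="bbbbbzaycbbbpribbbsh" (len 20), cursors c1@5 c4@5 c2@12 c3@18, authorship 11414....222...333..
After op 5 (insert('k')): buffer="bbbbbkkzaycbbbkpribbbksh" (len 24), cursors c1@7 c4@7 c2@15 c3@22, authorship 1141414....2222...3333..
After op 6 (insert('s')): buffer="bbbbbkksszaycbbbkspribbbkssh" (len 28), cursors c1@9 c4@9 c2@18 c3@26, authorship 114141414....22222...33333..
After op 7 (delete): buffer="bbbbbkkzaycbbbkpribbbksh" (len 24), cursors c1@7 c4@7 c2@15 c3@22, authorship 1141414....2222...3333..
After op 8 (move_right): buffer="bbbbbkkzaycbbbkpribbbksh" (len 24), cursors c1@8 c4@8 c2@16 c3@23, authorship 1141414....2222...3333..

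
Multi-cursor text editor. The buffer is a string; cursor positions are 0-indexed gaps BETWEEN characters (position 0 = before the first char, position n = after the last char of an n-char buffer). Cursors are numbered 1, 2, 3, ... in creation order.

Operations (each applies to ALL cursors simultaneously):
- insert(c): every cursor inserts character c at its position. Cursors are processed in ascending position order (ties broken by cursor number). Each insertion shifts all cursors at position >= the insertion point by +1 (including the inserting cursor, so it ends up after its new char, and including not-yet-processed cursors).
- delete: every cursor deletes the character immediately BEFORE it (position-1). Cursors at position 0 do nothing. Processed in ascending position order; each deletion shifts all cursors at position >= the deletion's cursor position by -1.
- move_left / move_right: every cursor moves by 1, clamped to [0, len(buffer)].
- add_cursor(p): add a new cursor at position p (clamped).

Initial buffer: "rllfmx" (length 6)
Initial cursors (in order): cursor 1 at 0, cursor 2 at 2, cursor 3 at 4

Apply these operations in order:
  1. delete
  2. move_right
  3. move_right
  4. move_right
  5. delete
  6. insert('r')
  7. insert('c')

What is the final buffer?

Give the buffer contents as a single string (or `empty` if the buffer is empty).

Answer: rrrrccc

Derivation:
After op 1 (delete): buffer="rlmx" (len 4), cursors c1@0 c2@1 c3@2, authorship ....
After op 2 (move_right): buffer="rlmx" (len 4), cursors c1@1 c2@2 c3@3, authorship ....
After op 3 (move_right): buffer="rlmx" (len 4), cursors c1@2 c2@3 c3@4, authorship ....
After op 4 (move_right): buffer="rlmx" (len 4), cursors c1@3 c2@4 c3@4, authorship ....
After op 5 (delete): buffer="r" (len 1), cursors c1@1 c2@1 c3@1, authorship .
After op 6 (insert('r')): buffer="rrrr" (len 4), cursors c1@4 c2@4 c3@4, authorship .123
After op 7 (insert('c')): buffer="rrrrccc" (len 7), cursors c1@7 c2@7 c3@7, authorship .123123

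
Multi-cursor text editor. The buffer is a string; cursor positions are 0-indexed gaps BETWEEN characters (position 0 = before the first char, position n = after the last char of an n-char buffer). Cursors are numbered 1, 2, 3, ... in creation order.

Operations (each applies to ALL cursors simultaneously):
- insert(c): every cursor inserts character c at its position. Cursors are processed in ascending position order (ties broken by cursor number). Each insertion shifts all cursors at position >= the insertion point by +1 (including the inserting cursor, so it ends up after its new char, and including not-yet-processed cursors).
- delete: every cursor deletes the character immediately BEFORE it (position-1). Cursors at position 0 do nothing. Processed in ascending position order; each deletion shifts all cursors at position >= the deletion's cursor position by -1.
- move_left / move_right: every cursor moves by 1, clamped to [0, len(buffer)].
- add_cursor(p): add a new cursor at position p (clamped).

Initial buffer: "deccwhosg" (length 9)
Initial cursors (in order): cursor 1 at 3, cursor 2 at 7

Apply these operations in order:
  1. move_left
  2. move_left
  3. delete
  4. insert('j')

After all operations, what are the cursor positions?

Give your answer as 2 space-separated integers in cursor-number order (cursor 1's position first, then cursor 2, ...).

Answer: 1 5

Derivation:
After op 1 (move_left): buffer="deccwhosg" (len 9), cursors c1@2 c2@6, authorship .........
After op 2 (move_left): buffer="deccwhosg" (len 9), cursors c1@1 c2@5, authorship .........
After op 3 (delete): buffer="ecchosg" (len 7), cursors c1@0 c2@3, authorship .......
After op 4 (insert('j')): buffer="jeccjhosg" (len 9), cursors c1@1 c2@5, authorship 1...2....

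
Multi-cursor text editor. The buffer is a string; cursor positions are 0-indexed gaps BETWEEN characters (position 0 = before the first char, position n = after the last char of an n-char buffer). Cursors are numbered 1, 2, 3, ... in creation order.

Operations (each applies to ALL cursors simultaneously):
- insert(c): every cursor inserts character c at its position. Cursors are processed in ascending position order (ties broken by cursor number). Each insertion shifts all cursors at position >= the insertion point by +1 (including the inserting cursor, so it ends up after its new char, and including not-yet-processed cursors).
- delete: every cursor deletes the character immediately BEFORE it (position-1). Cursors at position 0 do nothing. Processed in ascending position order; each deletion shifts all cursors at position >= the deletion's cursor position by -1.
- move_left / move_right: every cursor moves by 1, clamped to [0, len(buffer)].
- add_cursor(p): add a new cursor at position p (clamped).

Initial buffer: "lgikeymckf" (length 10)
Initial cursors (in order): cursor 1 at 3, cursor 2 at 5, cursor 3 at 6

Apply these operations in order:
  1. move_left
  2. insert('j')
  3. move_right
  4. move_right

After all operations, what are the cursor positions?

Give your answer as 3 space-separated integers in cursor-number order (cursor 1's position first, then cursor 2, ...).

Answer: 5 8 10

Derivation:
After op 1 (move_left): buffer="lgikeymckf" (len 10), cursors c1@2 c2@4 c3@5, authorship ..........
After op 2 (insert('j')): buffer="lgjikjejymckf" (len 13), cursors c1@3 c2@6 c3@8, authorship ..1..2.3.....
After op 3 (move_right): buffer="lgjikjejymckf" (len 13), cursors c1@4 c2@7 c3@9, authorship ..1..2.3.....
After op 4 (move_right): buffer="lgjikjejymckf" (len 13), cursors c1@5 c2@8 c3@10, authorship ..1..2.3.....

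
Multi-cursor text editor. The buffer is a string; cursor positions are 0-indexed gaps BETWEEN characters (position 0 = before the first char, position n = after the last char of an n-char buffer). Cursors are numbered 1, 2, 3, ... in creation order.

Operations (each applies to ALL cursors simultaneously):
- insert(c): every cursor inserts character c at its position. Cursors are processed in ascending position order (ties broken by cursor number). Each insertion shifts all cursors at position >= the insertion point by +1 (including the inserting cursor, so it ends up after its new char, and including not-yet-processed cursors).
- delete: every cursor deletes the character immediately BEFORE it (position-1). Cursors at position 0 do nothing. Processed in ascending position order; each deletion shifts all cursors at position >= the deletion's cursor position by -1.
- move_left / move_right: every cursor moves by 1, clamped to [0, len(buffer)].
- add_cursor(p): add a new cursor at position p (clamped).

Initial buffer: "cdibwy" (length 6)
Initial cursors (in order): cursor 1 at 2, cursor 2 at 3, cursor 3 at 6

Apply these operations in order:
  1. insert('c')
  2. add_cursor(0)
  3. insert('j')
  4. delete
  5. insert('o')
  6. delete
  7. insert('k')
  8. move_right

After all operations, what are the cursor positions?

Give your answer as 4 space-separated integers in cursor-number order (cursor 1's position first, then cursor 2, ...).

After op 1 (insert('c')): buffer="cdcicbwyc" (len 9), cursors c1@3 c2@5 c3@9, authorship ..1.2...3
After op 2 (add_cursor(0)): buffer="cdcicbwyc" (len 9), cursors c4@0 c1@3 c2@5 c3@9, authorship ..1.2...3
After op 3 (insert('j')): buffer="jcdcjicjbwycj" (len 13), cursors c4@1 c1@5 c2@8 c3@13, authorship 4..11.22...33
After op 4 (delete): buffer="cdcicbwyc" (len 9), cursors c4@0 c1@3 c2@5 c3@9, authorship ..1.2...3
After op 5 (insert('o')): buffer="ocdcoicobwyco" (len 13), cursors c4@1 c1@5 c2@8 c3@13, authorship 4..11.22...33
After op 6 (delete): buffer="cdcicbwyc" (len 9), cursors c4@0 c1@3 c2@5 c3@9, authorship ..1.2...3
After op 7 (insert('k')): buffer="kcdckickbwyck" (len 13), cursors c4@1 c1@5 c2@8 c3@13, authorship 4..11.22...33
After op 8 (move_right): buffer="kcdckickbwyck" (len 13), cursors c4@2 c1@6 c2@9 c3@13, authorship 4..11.22...33

Answer: 6 9 13 2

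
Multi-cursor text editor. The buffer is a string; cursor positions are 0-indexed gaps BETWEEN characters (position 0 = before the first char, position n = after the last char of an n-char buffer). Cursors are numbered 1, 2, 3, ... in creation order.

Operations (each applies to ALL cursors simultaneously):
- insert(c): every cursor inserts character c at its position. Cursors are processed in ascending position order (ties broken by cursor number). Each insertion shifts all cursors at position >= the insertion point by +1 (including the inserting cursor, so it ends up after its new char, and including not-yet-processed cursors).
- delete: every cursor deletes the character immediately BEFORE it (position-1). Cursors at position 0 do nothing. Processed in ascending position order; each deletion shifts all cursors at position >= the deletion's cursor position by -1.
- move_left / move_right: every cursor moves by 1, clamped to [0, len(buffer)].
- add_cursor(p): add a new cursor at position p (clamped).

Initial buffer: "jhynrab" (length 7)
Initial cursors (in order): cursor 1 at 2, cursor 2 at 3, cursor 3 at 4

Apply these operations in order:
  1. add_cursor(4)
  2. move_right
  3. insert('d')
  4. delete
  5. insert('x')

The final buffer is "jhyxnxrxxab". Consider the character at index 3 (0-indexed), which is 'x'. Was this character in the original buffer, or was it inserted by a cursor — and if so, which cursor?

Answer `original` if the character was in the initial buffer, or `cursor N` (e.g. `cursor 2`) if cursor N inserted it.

After op 1 (add_cursor(4)): buffer="jhynrab" (len 7), cursors c1@2 c2@3 c3@4 c4@4, authorship .......
After op 2 (move_right): buffer="jhynrab" (len 7), cursors c1@3 c2@4 c3@5 c4@5, authorship .......
After op 3 (insert('d')): buffer="jhydndrddab" (len 11), cursors c1@4 c2@6 c3@9 c4@9, authorship ...1.2.34..
After op 4 (delete): buffer="jhynrab" (len 7), cursors c1@3 c2@4 c3@5 c4@5, authorship .......
After op 5 (insert('x')): buffer="jhyxnxrxxab" (len 11), cursors c1@4 c2@6 c3@9 c4@9, authorship ...1.2.34..
Authorship (.=original, N=cursor N): . . . 1 . 2 . 3 4 . .
Index 3: author = 1

Answer: cursor 1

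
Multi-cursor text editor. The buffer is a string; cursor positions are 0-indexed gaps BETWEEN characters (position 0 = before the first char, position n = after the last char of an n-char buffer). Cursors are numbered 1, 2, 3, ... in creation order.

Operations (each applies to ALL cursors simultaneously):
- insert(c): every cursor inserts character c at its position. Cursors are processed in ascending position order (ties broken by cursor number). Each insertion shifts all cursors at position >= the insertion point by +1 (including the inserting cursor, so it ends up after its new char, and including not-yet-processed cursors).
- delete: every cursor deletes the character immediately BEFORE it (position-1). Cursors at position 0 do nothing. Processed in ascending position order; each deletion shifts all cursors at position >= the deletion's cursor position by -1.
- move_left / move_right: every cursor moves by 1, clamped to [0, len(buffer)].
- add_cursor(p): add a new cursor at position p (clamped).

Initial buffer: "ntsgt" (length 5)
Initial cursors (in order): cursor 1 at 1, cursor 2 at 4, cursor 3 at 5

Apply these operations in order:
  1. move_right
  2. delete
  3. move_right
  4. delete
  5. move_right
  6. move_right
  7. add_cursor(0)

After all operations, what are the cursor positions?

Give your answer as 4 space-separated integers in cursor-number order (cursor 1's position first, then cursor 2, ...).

Answer: 0 0 0 0

Derivation:
After op 1 (move_right): buffer="ntsgt" (len 5), cursors c1@2 c2@5 c3@5, authorship .....
After op 2 (delete): buffer="ns" (len 2), cursors c1@1 c2@2 c3@2, authorship ..
After op 3 (move_right): buffer="ns" (len 2), cursors c1@2 c2@2 c3@2, authorship ..
After op 4 (delete): buffer="" (len 0), cursors c1@0 c2@0 c3@0, authorship 
After op 5 (move_right): buffer="" (len 0), cursors c1@0 c2@0 c3@0, authorship 
After op 6 (move_right): buffer="" (len 0), cursors c1@0 c2@0 c3@0, authorship 
After op 7 (add_cursor(0)): buffer="" (len 0), cursors c1@0 c2@0 c3@0 c4@0, authorship 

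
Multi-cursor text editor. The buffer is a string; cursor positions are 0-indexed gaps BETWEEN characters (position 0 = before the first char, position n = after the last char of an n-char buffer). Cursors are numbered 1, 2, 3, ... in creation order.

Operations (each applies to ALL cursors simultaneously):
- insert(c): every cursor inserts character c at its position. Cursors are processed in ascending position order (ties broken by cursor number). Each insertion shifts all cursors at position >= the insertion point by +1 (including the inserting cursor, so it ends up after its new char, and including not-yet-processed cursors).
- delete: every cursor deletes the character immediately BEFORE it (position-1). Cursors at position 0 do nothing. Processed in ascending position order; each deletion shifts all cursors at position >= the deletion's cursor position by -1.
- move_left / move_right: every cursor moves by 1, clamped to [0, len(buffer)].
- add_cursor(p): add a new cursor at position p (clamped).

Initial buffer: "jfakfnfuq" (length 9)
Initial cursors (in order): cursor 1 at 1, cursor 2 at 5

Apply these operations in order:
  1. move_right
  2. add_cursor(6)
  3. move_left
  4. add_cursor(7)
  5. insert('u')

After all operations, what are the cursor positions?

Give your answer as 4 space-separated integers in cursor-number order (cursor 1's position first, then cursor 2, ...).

After op 1 (move_right): buffer="jfakfnfuq" (len 9), cursors c1@2 c2@6, authorship .........
After op 2 (add_cursor(6)): buffer="jfakfnfuq" (len 9), cursors c1@2 c2@6 c3@6, authorship .........
After op 3 (move_left): buffer="jfakfnfuq" (len 9), cursors c1@1 c2@5 c3@5, authorship .........
After op 4 (add_cursor(7)): buffer="jfakfnfuq" (len 9), cursors c1@1 c2@5 c3@5 c4@7, authorship .........
After op 5 (insert('u')): buffer="jufakfuunfuuq" (len 13), cursors c1@2 c2@8 c3@8 c4@11, authorship .1....23..4..

Answer: 2 8 8 11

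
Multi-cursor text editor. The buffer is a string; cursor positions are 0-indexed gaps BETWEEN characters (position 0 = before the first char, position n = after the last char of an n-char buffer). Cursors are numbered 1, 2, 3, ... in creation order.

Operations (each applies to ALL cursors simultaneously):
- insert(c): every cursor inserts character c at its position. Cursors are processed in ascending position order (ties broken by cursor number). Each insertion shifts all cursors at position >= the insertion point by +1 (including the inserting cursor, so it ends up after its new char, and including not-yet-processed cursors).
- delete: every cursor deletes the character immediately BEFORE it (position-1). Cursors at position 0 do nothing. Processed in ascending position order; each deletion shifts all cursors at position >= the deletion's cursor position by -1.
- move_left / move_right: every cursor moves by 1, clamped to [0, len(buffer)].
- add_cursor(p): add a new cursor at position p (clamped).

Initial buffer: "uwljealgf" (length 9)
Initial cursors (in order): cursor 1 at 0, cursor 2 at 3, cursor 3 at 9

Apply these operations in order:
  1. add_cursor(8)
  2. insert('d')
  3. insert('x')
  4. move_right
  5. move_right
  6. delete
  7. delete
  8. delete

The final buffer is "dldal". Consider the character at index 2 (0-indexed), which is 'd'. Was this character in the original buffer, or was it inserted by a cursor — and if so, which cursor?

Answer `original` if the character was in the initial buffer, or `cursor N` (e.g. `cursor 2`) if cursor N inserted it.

Answer: cursor 2

Derivation:
After op 1 (add_cursor(8)): buffer="uwljealgf" (len 9), cursors c1@0 c2@3 c4@8 c3@9, authorship .........
After op 2 (insert('d')): buffer="duwldjealgdfd" (len 13), cursors c1@1 c2@5 c4@11 c3@13, authorship 1...2.....4.3
After op 3 (insert('x')): buffer="dxuwldxjealgdxfdx" (len 17), cursors c1@2 c2@7 c4@14 c3@17, authorship 11...22.....44.33
After op 4 (move_right): buffer="dxuwldxjealgdxfdx" (len 17), cursors c1@3 c2@8 c4@15 c3@17, authorship 11...22.....44.33
After op 5 (move_right): buffer="dxuwldxjealgdxfdx" (len 17), cursors c1@4 c2@9 c4@16 c3@17, authorship 11...22.....44.33
After op 6 (delete): buffer="dxuldxjalgdxf" (len 13), cursors c1@3 c2@7 c3@13 c4@13, authorship 11..22....44.
After op 7 (delete): buffer="dxldxalgd" (len 9), cursors c1@2 c2@5 c3@9 c4@9, authorship 11.22...4
After op 8 (delete): buffer="dldal" (len 5), cursors c1@1 c2@3 c3@5 c4@5, authorship 1.2..
Authorship (.=original, N=cursor N): 1 . 2 . .
Index 2: author = 2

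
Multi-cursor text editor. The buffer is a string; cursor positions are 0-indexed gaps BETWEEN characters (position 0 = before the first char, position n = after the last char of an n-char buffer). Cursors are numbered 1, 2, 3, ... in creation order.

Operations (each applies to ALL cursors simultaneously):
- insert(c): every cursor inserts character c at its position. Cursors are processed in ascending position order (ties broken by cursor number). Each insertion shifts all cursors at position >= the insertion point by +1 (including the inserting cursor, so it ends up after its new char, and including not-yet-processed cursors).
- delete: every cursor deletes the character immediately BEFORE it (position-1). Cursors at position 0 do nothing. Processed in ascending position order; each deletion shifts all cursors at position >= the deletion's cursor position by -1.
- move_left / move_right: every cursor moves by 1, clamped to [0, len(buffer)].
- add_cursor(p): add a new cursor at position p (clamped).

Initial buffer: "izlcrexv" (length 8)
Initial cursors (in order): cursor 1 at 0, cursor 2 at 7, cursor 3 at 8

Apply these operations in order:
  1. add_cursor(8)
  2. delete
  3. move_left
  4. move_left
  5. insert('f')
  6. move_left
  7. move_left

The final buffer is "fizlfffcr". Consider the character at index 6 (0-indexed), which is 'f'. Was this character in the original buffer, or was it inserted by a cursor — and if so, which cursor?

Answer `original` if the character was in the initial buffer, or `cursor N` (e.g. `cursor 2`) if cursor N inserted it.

After op 1 (add_cursor(8)): buffer="izlcrexv" (len 8), cursors c1@0 c2@7 c3@8 c4@8, authorship ........
After op 2 (delete): buffer="izlcr" (len 5), cursors c1@0 c2@5 c3@5 c4@5, authorship .....
After op 3 (move_left): buffer="izlcr" (len 5), cursors c1@0 c2@4 c3@4 c4@4, authorship .....
After op 4 (move_left): buffer="izlcr" (len 5), cursors c1@0 c2@3 c3@3 c4@3, authorship .....
After op 5 (insert('f')): buffer="fizlfffcr" (len 9), cursors c1@1 c2@7 c3@7 c4@7, authorship 1...234..
After op 6 (move_left): buffer="fizlfffcr" (len 9), cursors c1@0 c2@6 c3@6 c4@6, authorship 1...234..
After op 7 (move_left): buffer="fizlfffcr" (len 9), cursors c1@0 c2@5 c3@5 c4@5, authorship 1...234..
Authorship (.=original, N=cursor N): 1 . . . 2 3 4 . .
Index 6: author = 4

Answer: cursor 4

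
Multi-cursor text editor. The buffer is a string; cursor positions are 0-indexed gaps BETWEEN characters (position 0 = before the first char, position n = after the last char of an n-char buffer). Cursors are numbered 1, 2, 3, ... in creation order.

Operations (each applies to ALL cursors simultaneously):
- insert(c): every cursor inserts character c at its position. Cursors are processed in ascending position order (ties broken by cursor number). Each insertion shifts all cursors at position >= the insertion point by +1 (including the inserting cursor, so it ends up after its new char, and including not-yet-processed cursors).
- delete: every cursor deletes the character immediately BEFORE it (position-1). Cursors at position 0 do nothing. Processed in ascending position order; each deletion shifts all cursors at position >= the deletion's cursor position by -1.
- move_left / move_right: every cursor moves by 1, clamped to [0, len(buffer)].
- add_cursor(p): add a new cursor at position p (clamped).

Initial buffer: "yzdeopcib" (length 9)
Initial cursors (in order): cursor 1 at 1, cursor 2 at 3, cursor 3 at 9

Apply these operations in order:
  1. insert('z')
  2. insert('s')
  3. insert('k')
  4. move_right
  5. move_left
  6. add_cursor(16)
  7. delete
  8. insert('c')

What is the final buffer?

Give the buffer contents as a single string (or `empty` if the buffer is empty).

Answer: yzsczdzsceopcibcck

Derivation:
After op 1 (insert('z')): buffer="yzzdzeopcibz" (len 12), cursors c1@2 c2@5 c3@12, authorship .1..2......3
After op 2 (insert('s')): buffer="yzszdzseopcibzs" (len 15), cursors c1@3 c2@7 c3@15, authorship .11..22......33
After op 3 (insert('k')): buffer="yzskzdzskeopcibzsk" (len 18), cursors c1@4 c2@9 c3@18, authorship .111..222......333
After op 4 (move_right): buffer="yzskzdzskeopcibzsk" (len 18), cursors c1@5 c2@10 c3@18, authorship .111..222......333
After op 5 (move_left): buffer="yzskzdzskeopcibzsk" (len 18), cursors c1@4 c2@9 c3@17, authorship .111..222......333
After op 6 (add_cursor(16)): buffer="yzskzdzskeopcibzsk" (len 18), cursors c1@4 c2@9 c4@16 c3@17, authorship .111..222......333
After op 7 (delete): buffer="yzszdzseopcibk" (len 14), cursors c1@3 c2@7 c3@13 c4@13, authorship .11..22......3
After op 8 (insert('c')): buffer="yzsczdzsceopcibcck" (len 18), cursors c1@4 c2@9 c3@17 c4@17, authorship .111..222......343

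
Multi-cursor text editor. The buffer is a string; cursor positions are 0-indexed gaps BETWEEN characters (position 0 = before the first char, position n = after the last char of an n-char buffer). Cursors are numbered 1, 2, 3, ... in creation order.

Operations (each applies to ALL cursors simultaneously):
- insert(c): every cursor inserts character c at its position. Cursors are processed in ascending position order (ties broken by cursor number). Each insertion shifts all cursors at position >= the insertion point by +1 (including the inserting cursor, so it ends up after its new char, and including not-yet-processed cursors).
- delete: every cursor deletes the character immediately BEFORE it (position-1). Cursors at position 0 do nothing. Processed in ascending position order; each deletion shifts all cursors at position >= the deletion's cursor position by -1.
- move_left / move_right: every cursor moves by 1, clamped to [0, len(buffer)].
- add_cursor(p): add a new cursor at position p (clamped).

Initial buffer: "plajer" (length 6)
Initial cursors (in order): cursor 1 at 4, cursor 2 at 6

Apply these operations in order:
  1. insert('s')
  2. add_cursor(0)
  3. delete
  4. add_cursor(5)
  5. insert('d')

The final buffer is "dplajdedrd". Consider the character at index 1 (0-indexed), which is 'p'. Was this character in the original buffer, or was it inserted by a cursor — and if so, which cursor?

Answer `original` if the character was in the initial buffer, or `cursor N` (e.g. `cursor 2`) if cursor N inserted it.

Answer: original

Derivation:
After op 1 (insert('s')): buffer="plajsers" (len 8), cursors c1@5 c2@8, authorship ....1..2
After op 2 (add_cursor(0)): buffer="plajsers" (len 8), cursors c3@0 c1@5 c2@8, authorship ....1..2
After op 3 (delete): buffer="plajer" (len 6), cursors c3@0 c1@4 c2@6, authorship ......
After op 4 (add_cursor(5)): buffer="plajer" (len 6), cursors c3@0 c1@4 c4@5 c2@6, authorship ......
After op 5 (insert('d')): buffer="dplajdedrd" (len 10), cursors c3@1 c1@6 c4@8 c2@10, authorship 3....1.4.2
Authorship (.=original, N=cursor N): 3 . . . . 1 . 4 . 2
Index 1: author = original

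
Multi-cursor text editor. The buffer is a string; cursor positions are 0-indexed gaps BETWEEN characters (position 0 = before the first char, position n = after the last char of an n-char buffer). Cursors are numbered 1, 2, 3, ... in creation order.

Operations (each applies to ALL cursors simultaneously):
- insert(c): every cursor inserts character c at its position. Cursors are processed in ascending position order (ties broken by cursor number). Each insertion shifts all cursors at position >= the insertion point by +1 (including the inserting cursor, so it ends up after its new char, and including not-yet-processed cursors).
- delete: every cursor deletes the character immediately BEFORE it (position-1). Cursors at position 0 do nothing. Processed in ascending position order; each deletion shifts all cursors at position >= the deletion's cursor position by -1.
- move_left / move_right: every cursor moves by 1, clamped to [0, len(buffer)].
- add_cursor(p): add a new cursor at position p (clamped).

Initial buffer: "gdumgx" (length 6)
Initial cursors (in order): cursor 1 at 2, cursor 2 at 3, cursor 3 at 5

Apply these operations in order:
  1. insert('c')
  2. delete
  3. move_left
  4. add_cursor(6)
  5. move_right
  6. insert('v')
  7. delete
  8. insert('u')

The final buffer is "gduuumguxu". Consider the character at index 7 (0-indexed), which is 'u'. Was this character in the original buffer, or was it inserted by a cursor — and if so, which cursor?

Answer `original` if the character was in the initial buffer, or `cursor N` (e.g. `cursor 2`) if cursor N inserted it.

After op 1 (insert('c')): buffer="gdcucmgcx" (len 9), cursors c1@3 c2@5 c3@8, authorship ..1.2..3.
After op 2 (delete): buffer="gdumgx" (len 6), cursors c1@2 c2@3 c3@5, authorship ......
After op 3 (move_left): buffer="gdumgx" (len 6), cursors c1@1 c2@2 c3@4, authorship ......
After op 4 (add_cursor(6)): buffer="gdumgx" (len 6), cursors c1@1 c2@2 c3@4 c4@6, authorship ......
After op 5 (move_right): buffer="gdumgx" (len 6), cursors c1@2 c2@3 c3@5 c4@6, authorship ......
After op 6 (insert('v')): buffer="gdvuvmgvxv" (len 10), cursors c1@3 c2@5 c3@8 c4@10, authorship ..1.2..3.4
After op 7 (delete): buffer="gdumgx" (len 6), cursors c1@2 c2@3 c3@5 c4@6, authorship ......
After op 8 (insert('u')): buffer="gduuumguxu" (len 10), cursors c1@3 c2@5 c3@8 c4@10, authorship ..1.2..3.4
Authorship (.=original, N=cursor N): . . 1 . 2 . . 3 . 4
Index 7: author = 3

Answer: cursor 3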